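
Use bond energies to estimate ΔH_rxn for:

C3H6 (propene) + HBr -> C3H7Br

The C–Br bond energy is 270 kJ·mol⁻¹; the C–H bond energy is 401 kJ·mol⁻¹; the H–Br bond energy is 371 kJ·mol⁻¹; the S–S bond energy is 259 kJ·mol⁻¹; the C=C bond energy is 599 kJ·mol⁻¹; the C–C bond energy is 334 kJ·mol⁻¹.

ΔH ≈ −35 kJ

Bonds broken (reactants):
  C–C: 1 × 334 = 334
  C–H: 6 × 401 = 2406
  C=C: 1 × 599 = 599
  H–Br: 1 × 371 = 371
  Σ(broken) = 3710 kJ
Bonds formed (products):
  C–Br: 1 × 270 = 270
  C–C: 2 × 334 = 668
  C–H: 7 × 401 = 2807
  Σ(formed) = 3745 kJ
ΔH = Σ(broken) − Σ(formed) = 3710 − 3745 = −35 kJ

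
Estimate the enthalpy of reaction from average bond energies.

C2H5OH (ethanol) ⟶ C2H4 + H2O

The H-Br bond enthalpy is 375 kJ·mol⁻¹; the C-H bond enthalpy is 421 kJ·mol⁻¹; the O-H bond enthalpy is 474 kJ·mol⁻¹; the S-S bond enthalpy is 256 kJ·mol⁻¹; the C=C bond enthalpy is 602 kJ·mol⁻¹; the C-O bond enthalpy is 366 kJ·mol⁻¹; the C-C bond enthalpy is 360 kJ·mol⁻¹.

ΔH ≈ +71 kJ

Bonds broken (reactants):
  C-C: 1 × 360 = 360
  C-H: 5 × 421 = 2105
  C-O: 1 × 366 = 366
  O-H: 1 × 474 = 474
  Σ(broken) = 3305 kJ
Bonds formed (products):
  C-H: 4 × 421 = 1684
  C=C: 1 × 602 = 602
  O-H: 2 × 474 = 948
  Σ(formed) = 3234 kJ
ΔH = Σ(broken) − Σ(formed) = 3305 − 3234 = +71 kJ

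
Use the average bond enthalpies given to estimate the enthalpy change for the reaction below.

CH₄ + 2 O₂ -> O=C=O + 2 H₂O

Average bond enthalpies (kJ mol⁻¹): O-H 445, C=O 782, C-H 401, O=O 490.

ΔH ≈ −760 kJ

Bonds broken (reactants):
  C-H: 4 × 401 = 1604
  O=O: 2 × 490 = 980
  Σ(broken) = 2584 kJ
Bonds formed (products):
  C=O: 2 × 782 = 1564
  O-H: 4 × 445 = 1780
  Σ(formed) = 3344 kJ
ΔH = Σ(broken) − Σ(formed) = 2584 − 3344 = −760 kJ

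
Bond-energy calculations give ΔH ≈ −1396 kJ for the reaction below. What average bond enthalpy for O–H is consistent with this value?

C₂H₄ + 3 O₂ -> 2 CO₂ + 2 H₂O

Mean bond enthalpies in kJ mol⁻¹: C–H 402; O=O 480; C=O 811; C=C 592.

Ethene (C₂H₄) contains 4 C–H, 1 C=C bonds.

D(O–H) ≈ 448 kJ/mol

Let D be the O–H bond energy.
Σ(broken) = 4×402 + 1×592 + 3×480 = 3640
Σ(formed) = 4×811 + 4×D = 3244 + 4D
ΔH = Σ(broken) − Σ(formed) = (3640) − (3244 + 4D) = +396 − 4D
Setting this equal to −1396 kJ gives 4D = 1792, so D = 448 kJ/mol.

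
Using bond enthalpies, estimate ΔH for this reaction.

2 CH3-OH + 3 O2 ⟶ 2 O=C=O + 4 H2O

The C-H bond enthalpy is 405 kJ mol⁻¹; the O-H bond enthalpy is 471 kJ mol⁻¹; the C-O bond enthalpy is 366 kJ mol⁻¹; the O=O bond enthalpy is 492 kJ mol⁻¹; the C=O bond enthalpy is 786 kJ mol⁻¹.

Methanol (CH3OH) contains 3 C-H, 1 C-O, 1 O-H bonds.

Bonds broken (reactants):
  C-H: 6 × 405 = 2430
  C-O: 2 × 366 = 732
  O-H: 2 × 471 = 942
  O=O: 3 × 492 = 1476
  Σ(broken) = 5580 kJ
Bonds formed (products):
  C=O: 4 × 786 = 3144
  O-H: 8 × 471 = 3768
  Σ(formed) = 6912 kJ
ΔH = Σ(broken) − Σ(formed) = 5580 − 6912 = −1332 kJ

ΔH ≈ −1332 kJ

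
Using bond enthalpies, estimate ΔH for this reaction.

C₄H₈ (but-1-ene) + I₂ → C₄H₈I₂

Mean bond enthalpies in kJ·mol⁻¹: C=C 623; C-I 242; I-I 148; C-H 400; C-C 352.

ΔH ≈ −65 kJ

Bonds broken (reactants):
  C-C: 2 × 352 = 704
  C-H: 8 × 400 = 3200
  C=C: 1 × 623 = 623
  I-I: 1 × 148 = 148
  Σ(broken) = 4675 kJ
Bonds formed (products):
  C-C: 3 × 352 = 1056
  C-H: 8 × 400 = 3200
  C-I: 2 × 242 = 484
  Σ(formed) = 4740 kJ
ΔH = Σ(broken) − Σ(formed) = 4675 − 4740 = −65 kJ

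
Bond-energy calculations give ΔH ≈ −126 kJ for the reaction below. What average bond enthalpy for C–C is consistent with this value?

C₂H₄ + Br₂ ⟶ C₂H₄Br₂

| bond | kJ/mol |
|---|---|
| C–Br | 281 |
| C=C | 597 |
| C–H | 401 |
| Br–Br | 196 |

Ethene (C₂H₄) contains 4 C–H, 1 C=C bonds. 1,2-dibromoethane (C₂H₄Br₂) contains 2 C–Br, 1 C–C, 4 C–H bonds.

Let D be the C–C bond energy.
Σ(broken) = 1×196 + 4×401 + 1×597 = 2397
Σ(formed) = 2×281 + 1×D + 4×401 = 2166 + D
ΔH = Σ(broken) − Σ(formed) = (2397) − (2166 + D) = +231 − D
Setting this equal to −126 kJ gives D = 357 kJ/mol.

D(C–C) ≈ 357 kJ/mol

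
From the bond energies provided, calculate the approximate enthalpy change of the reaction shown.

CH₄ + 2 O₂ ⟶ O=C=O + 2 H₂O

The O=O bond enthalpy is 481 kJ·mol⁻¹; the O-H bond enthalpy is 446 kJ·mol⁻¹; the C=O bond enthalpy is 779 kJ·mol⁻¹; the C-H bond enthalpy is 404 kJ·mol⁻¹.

Bonds broken (reactants):
  C-H: 4 × 404 = 1616
  O=O: 2 × 481 = 962
  Σ(broken) = 2578 kJ
Bonds formed (products):
  C=O: 2 × 779 = 1558
  O-H: 4 × 446 = 1784
  Σ(formed) = 3342 kJ
ΔH = Σ(broken) − Σ(formed) = 2578 − 3342 = −764 kJ

ΔH ≈ −764 kJ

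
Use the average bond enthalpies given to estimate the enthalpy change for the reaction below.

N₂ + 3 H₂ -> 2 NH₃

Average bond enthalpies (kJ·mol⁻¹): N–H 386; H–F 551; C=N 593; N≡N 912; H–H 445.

Bonds broken (reactants):
  H–H: 3 × 445 = 1335
  N≡N: 1 × 912 = 912
  Σ(broken) = 2247 kJ
Bonds formed (products):
  N–H: 6 × 386 = 2316
  Σ(formed) = 2316 kJ
ΔH = Σ(broken) − Σ(formed) = 2247 − 2316 = −69 kJ

ΔH ≈ −69 kJ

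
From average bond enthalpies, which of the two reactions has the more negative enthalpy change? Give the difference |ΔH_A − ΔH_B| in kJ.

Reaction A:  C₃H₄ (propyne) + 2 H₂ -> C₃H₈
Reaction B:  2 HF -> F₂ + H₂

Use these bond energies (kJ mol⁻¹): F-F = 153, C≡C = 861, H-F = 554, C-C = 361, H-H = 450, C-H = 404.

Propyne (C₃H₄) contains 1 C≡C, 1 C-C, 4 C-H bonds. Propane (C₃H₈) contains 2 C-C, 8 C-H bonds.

Reaction A:
  Bonds broken (reactants):
    C≡C: 1 × 861 = 861
    C-C: 1 × 361 = 361
    C-H: 4 × 404 = 1616
    H-H: 2 × 450 = 900
    Σ(broken) = 3738 kJ
  Bonds formed (products):
    C-C: 2 × 361 = 722
    C-H: 8 × 404 = 3232
    Σ(formed) = 3954 kJ
  ΔH_A = 3738 − 3954 = −216 kJ
Reaction B:
  Bonds broken (reactants):
    H-F: 2 × 554 = 1108
    Σ(broken) = 1108 kJ
  Bonds formed (products):
    F-F: 1 × 153 = 153
    H-H: 1 × 450 = 450
    Σ(formed) = 603 kJ
  ΔH_B = 1108 − 603 = +505 kJ
ΔH_A − ΔH_B = −721 kJ, so reaction A has the more negative ΔH; |ΔH_A − ΔH_B| = 721 kJ.

Reaction A, by 721 kJ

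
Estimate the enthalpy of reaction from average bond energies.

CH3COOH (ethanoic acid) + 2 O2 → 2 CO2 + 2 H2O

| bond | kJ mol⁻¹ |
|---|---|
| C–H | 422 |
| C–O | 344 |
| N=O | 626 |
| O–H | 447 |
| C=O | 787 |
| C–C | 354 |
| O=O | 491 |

Bonds broken (reactants):
  C–C: 1 × 354 = 354
  C–H: 3 × 422 = 1266
  C–O: 1 × 344 = 344
  C=O: 1 × 787 = 787
  O–H: 1 × 447 = 447
  O=O: 2 × 491 = 982
  Σ(broken) = 4180 kJ
Bonds formed (products):
  C=O: 4 × 787 = 3148
  O–H: 4 × 447 = 1788
  Σ(formed) = 4936 kJ
ΔH = Σ(broken) − Σ(formed) = 4180 − 4936 = −756 kJ

ΔH ≈ −756 kJ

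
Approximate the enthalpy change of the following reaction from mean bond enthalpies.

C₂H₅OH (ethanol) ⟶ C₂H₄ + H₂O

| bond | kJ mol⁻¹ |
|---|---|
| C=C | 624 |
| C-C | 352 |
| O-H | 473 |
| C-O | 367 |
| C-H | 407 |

Bonds broken (reactants):
  C-C: 1 × 352 = 352
  C-H: 5 × 407 = 2035
  C-O: 1 × 367 = 367
  O-H: 1 × 473 = 473
  Σ(broken) = 3227 kJ
Bonds formed (products):
  C-H: 4 × 407 = 1628
  C=C: 1 × 624 = 624
  O-H: 2 × 473 = 946
  Σ(formed) = 3198 kJ
ΔH = Σ(broken) − Σ(formed) = 3227 − 3198 = +29 kJ

ΔH ≈ +29 kJ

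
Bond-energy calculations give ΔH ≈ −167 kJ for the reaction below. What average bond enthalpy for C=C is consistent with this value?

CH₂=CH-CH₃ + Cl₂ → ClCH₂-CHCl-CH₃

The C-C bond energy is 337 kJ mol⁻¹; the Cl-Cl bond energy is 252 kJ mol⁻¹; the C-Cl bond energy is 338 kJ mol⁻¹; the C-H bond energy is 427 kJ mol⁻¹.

Let D be the C=C bond energy.
Σ(broken) = 1×337 + 6×427 + 1×D + 1×252 = 3151 + D
Σ(formed) = 2×337 + 2×338 + 6×427 = 3912
ΔH = Σ(broken) − Σ(formed) = (3151 + D) − (3912) = −761 + D
Setting this equal to −167 kJ gives D = 594 kJ/mol.

D(C=C) ≈ 594 kJ/mol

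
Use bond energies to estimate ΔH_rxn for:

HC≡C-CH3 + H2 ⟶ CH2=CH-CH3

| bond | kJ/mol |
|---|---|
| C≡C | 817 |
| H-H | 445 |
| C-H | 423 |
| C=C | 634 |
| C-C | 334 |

Bonds broken (reactants):
  C≡C: 1 × 817 = 817
  C-C: 1 × 334 = 334
  C-H: 4 × 423 = 1692
  H-H: 1 × 445 = 445
  Σ(broken) = 3288 kJ
Bonds formed (products):
  C-C: 1 × 334 = 334
  C-H: 6 × 423 = 2538
  C=C: 1 × 634 = 634
  Σ(formed) = 3506 kJ
ΔH = Σ(broken) − Σ(formed) = 3288 − 3506 = −218 kJ

ΔH ≈ −218 kJ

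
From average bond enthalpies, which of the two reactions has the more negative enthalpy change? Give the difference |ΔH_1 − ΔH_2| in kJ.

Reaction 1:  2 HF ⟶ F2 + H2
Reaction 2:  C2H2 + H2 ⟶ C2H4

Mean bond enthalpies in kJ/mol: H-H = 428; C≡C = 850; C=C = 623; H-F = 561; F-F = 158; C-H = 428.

Reaction 2, by 737 kJ

Reaction 1:
  Bonds broken (reactants):
    H-F: 2 × 561 = 1122
    Σ(broken) = 1122 kJ
  Bonds formed (products):
    F-F: 1 × 158 = 158
    H-H: 1 × 428 = 428
    Σ(formed) = 586 kJ
  ΔH_1 = 1122 − 586 = +536 kJ
Reaction 2:
  Bonds broken (reactants):
    C≡C: 1 × 850 = 850
    C-H: 2 × 428 = 856
    H-H: 1 × 428 = 428
    Σ(broken) = 2134 kJ
  Bonds formed (products):
    C-H: 4 × 428 = 1712
    C=C: 1 × 623 = 623
    Σ(formed) = 2335 kJ
  ΔH_2 = 2134 − 2335 = −201 kJ
ΔH_1 − ΔH_2 = +737 kJ, so reaction 2 has the more negative ΔH; |ΔH_1 − ΔH_2| = 737 kJ.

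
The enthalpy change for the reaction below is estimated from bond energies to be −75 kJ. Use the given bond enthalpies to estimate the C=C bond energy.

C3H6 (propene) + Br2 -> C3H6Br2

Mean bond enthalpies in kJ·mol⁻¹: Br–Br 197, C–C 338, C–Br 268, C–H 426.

D(C=C) ≈ 602 kJ/mol

Let D be the C=C bond energy.
Σ(broken) = 1×197 + 1×338 + 6×426 + 1×D = 3091 + D
Σ(formed) = 2×268 + 2×338 + 6×426 = 3768
ΔH = Σ(broken) − Σ(formed) = (3091 + D) − (3768) = −677 + D
Setting this equal to −75 kJ gives D = 602 kJ/mol.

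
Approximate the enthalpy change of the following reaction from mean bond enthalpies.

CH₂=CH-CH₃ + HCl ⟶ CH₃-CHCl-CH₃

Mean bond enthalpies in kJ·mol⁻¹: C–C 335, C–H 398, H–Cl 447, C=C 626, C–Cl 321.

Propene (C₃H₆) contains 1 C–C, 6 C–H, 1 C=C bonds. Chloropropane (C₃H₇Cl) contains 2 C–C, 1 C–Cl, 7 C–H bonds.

Bonds broken (reactants):
  C–C: 1 × 335 = 335
  C–H: 6 × 398 = 2388
  C=C: 1 × 626 = 626
  H–Cl: 1 × 447 = 447
  Σ(broken) = 3796 kJ
Bonds formed (products):
  C–C: 2 × 335 = 670
  C–Cl: 1 × 321 = 321
  C–H: 7 × 398 = 2786
  Σ(formed) = 3777 kJ
ΔH = Σ(broken) − Σ(formed) = 3796 − 3777 = +19 kJ

ΔH ≈ +19 kJ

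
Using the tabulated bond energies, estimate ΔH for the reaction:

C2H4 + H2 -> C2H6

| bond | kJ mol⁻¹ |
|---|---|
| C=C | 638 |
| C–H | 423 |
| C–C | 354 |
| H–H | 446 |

Bonds broken (reactants):
  C–H: 4 × 423 = 1692
  C=C: 1 × 638 = 638
  H–H: 1 × 446 = 446
  Σ(broken) = 2776 kJ
Bonds formed (products):
  C–C: 1 × 354 = 354
  C–H: 6 × 423 = 2538
  Σ(formed) = 2892 kJ
ΔH = Σ(broken) − Σ(formed) = 2776 − 2892 = −116 kJ

ΔH ≈ −116 kJ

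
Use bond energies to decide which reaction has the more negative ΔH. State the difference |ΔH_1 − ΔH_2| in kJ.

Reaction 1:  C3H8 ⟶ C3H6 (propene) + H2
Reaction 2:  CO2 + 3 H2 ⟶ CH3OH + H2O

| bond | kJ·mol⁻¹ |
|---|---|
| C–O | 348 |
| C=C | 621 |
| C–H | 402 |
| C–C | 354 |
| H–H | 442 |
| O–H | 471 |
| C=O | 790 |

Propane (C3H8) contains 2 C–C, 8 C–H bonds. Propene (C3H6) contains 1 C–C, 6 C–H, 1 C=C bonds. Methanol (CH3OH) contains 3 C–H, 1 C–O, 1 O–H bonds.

Reaction 2, by 156 kJ

Reaction 1:
  Bonds broken (reactants):
    C–C: 2 × 354 = 708
    C–H: 8 × 402 = 3216
    Σ(broken) = 3924 kJ
  Bonds formed (products):
    C–C: 1 × 354 = 354
    C–H: 6 × 402 = 2412
    C=C: 1 × 621 = 621
    H–H: 1 × 442 = 442
    Σ(formed) = 3829 kJ
  ΔH_1 = 3924 − 3829 = +95 kJ
Reaction 2:
  Bonds broken (reactants):
    C=O: 2 × 790 = 1580
    H–H: 3 × 442 = 1326
    Σ(broken) = 2906 kJ
  Bonds formed (products):
    C–H: 3 × 402 = 1206
    C–O: 1 × 348 = 348
    O–H: 3 × 471 = 1413
    Σ(formed) = 2967 kJ
  ΔH_2 = 2906 − 2967 = −61 kJ
ΔH_1 − ΔH_2 = +156 kJ, so reaction 2 has the more negative ΔH; |ΔH_1 − ΔH_2| = 156 kJ.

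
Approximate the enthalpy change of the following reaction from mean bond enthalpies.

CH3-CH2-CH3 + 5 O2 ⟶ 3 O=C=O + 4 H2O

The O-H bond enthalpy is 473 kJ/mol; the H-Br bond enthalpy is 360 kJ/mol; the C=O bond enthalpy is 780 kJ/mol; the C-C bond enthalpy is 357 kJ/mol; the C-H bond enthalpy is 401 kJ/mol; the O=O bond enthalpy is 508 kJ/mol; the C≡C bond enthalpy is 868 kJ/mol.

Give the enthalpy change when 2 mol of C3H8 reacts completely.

ΔH = −4004 kJ

Bonds broken (reactants):
  C-C: 2 × 357 = 714
  C-H: 8 × 401 = 3208
  O=O: 5 × 508 = 2540
  Σ(broken) = 6462 kJ
Bonds formed (products):
  C=O: 6 × 780 = 4680
  O-H: 8 × 473 = 3784
  Σ(formed) = 8464 kJ
ΔH = Σ(broken) − Σ(formed) = 6462 − 8464 = −2002 kJ
For 2× the reaction as written: 2 × (−2002) = −4004 kJ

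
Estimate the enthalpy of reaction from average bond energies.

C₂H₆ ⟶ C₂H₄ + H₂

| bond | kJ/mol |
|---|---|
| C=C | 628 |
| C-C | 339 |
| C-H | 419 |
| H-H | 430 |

ΔH ≈ +119 kJ

Bonds broken (reactants):
  C-C: 1 × 339 = 339
  C-H: 6 × 419 = 2514
  Σ(broken) = 2853 kJ
Bonds formed (products):
  C-H: 4 × 419 = 1676
  C=C: 1 × 628 = 628
  H-H: 1 × 430 = 430
  Σ(formed) = 2734 kJ
ΔH = Σ(broken) − Σ(formed) = 2853 − 2734 = +119 kJ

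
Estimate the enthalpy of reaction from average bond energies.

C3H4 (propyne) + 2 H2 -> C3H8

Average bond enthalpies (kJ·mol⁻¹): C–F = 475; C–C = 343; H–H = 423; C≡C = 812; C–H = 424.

ΔH ≈ −381 kJ

Bonds broken (reactants):
  C≡C: 1 × 812 = 812
  C–C: 1 × 343 = 343
  C–H: 4 × 424 = 1696
  H–H: 2 × 423 = 846
  Σ(broken) = 3697 kJ
Bonds formed (products):
  C–C: 2 × 343 = 686
  C–H: 8 × 424 = 3392
  Σ(formed) = 4078 kJ
ΔH = Σ(broken) − Σ(formed) = 3697 − 4078 = −381 kJ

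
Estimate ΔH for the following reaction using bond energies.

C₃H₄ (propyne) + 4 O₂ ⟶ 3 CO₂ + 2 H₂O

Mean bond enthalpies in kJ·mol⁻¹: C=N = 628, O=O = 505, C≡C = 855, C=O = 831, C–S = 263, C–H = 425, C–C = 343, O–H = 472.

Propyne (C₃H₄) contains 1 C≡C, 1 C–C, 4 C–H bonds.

Bonds broken (reactants):
  C≡C: 1 × 855 = 855
  C–C: 1 × 343 = 343
  C–H: 4 × 425 = 1700
  O=O: 4 × 505 = 2020
  Σ(broken) = 4918 kJ
Bonds formed (products):
  C=O: 6 × 831 = 4986
  O–H: 4 × 472 = 1888
  Σ(formed) = 6874 kJ
ΔH = Σ(broken) − Σ(formed) = 4918 − 6874 = −1956 kJ

ΔH ≈ −1956 kJ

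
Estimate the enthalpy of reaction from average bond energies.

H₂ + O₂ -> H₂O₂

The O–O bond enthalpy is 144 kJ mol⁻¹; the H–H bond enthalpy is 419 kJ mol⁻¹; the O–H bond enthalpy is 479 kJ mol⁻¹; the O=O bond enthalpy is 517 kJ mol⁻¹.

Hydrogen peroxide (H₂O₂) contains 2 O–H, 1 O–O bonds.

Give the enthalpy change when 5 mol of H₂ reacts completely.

Bonds broken (reactants):
  H–H: 1 × 419 = 419
  O=O: 1 × 517 = 517
  Σ(broken) = 936 kJ
Bonds formed (products):
  O–H: 2 × 479 = 958
  O–O: 1 × 144 = 144
  Σ(formed) = 1102 kJ
ΔH = Σ(broken) − Σ(formed) = 936 − 1102 = −166 kJ
For 5× the reaction as written: 5 × (−166) = −830 kJ

ΔH = −830 kJ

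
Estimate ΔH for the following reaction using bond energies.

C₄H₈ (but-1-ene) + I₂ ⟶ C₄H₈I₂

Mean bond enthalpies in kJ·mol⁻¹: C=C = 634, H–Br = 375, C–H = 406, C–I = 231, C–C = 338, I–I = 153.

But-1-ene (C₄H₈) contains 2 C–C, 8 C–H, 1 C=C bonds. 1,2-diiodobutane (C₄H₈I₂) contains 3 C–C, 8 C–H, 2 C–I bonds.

ΔH ≈ −13 kJ

Bonds broken (reactants):
  C–C: 2 × 338 = 676
  C–H: 8 × 406 = 3248
  C=C: 1 × 634 = 634
  I–I: 1 × 153 = 153
  Σ(broken) = 4711 kJ
Bonds formed (products):
  C–C: 3 × 338 = 1014
  C–H: 8 × 406 = 3248
  C–I: 2 × 231 = 462
  Σ(formed) = 4724 kJ
ΔH = Σ(broken) − Σ(formed) = 4711 − 4724 = −13 kJ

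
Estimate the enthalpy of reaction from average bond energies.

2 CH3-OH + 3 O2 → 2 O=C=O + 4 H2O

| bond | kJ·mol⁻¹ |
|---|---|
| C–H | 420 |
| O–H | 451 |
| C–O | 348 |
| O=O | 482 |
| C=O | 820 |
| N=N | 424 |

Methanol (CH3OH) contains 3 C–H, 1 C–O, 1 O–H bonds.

ΔH ≈ −1324 kJ

Bonds broken (reactants):
  C–H: 6 × 420 = 2520
  C–O: 2 × 348 = 696
  O–H: 2 × 451 = 902
  O=O: 3 × 482 = 1446
  Σ(broken) = 5564 kJ
Bonds formed (products):
  C=O: 4 × 820 = 3280
  O–H: 8 × 451 = 3608
  Σ(formed) = 6888 kJ
ΔH = Σ(broken) − Σ(formed) = 5564 − 6888 = −1324 kJ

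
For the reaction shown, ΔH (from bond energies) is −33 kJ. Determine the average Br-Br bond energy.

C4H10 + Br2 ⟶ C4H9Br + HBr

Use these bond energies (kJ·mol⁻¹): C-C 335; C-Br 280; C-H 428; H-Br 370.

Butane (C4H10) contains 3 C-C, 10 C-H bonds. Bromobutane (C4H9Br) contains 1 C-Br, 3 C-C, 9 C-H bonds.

Let D be the Br-Br bond energy.
Σ(broken) = 1×D + 3×335 + 10×428 = 5285 + D
Σ(formed) = 1×280 + 3×335 + 9×428 + 1×370 = 5507
ΔH = Σ(broken) − Σ(formed) = (5285 + D) − (5507) = −222 + D
Setting this equal to −33 kJ gives D = 189 kJ/mol.

D(Br-Br) ≈ 189 kJ/mol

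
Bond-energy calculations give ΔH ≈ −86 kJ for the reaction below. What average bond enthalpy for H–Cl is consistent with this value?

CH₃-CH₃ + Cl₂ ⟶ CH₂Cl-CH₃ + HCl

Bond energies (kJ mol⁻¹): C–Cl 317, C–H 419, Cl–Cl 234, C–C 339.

Let D be the H–Cl bond energy.
Σ(broken) = 1×339 + 6×419 + 1×234 = 3087
Σ(formed) = 1×339 + 1×317 + 5×419 + 1×D = 2751 + D
ΔH = Σ(broken) − Σ(formed) = (3087) − (2751 + D) = +336 − D
Setting this equal to −86 kJ gives D = 422 kJ/mol.

D(H–Cl) ≈ 422 kJ/mol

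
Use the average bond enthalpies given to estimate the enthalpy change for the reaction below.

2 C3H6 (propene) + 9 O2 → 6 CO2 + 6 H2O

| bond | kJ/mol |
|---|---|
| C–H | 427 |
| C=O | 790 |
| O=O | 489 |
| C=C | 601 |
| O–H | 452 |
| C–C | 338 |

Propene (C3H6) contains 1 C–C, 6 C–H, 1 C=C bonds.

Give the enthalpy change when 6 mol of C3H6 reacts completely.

ΔH = −10503 kJ

Bonds broken (reactants):
  C–C: 2 × 338 = 676
  C–H: 12 × 427 = 5124
  C=C: 2 × 601 = 1202
  O=O: 9 × 489 = 4401
  Σ(broken) = 11403 kJ
Bonds formed (products):
  C=O: 12 × 790 = 9480
  O–H: 12 × 452 = 5424
  Σ(formed) = 14904 kJ
ΔH = Σ(broken) − Σ(formed) = 11403 − 14904 = −3501 kJ
For 3× the reaction as written: 3 × (−3501) = −10503 kJ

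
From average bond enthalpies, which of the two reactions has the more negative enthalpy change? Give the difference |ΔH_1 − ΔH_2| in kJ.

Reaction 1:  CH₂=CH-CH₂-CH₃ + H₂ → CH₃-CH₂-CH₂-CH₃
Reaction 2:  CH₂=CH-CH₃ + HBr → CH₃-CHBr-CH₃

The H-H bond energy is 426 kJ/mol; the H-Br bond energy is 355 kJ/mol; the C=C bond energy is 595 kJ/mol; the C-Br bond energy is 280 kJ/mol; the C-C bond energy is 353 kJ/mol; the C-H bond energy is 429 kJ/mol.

Reaction 1, by 78 kJ

Reaction 1:
  Bonds broken (reactants):
    C-C: 2 × 353 = 706
    C-H: 8 × 429 = 3432
    C=C: 1 × 595 = 595
    H-H: 1 × 426 = 426
    Σ(broken) = 5159 kJ
  Bonds formed (products):
    C-C: 3 × 353 = 1059
    C-H: 10 × 429 = 4290
    Σ(formed) = 5349 kJ
  ΔH_1 = 5159 − 5349 = −190 kJ
Reaction 2:
  Bonds broken (reactants):
    C-C: 1 × 353 = 353
    C-H: 6 × 429 = 2574
    C=C: 1 × 595 = 595
    H-Br: 1 × 355 = 355
    Σ(broken) = 3877 kJ
  Bonds formed (products):
    C-Br: 1 × 280 = 280
    C-C: 2 × 353 = 706
    C-H: 7 × 429 = 3003
    Σ(formed) = 3989 kJ
  ΔH_2 = 3877 − 3989 = −112 kJ
ΔH_1 − ΔH_2 = −78 kJ, so reaction 1 has the more negative ΔH; |ΔH_1 − ΔH_2| = 78 kJ.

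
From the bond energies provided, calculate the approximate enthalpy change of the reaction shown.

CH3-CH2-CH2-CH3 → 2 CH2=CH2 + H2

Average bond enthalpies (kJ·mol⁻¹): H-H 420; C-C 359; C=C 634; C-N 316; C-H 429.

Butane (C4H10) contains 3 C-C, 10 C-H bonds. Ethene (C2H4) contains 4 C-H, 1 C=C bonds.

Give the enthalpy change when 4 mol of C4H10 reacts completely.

ΔH = +988 kJ

Bonds broken (reactants):
  C-C: 3 × 359 = 1077
  C-H: 10 × 429 = 4290
  Σ(broken) = 5367 kJ
Bonds formed (products):
  C-H: 8 × 429 = 3432
  C=C: 2 × 634 = 1268
  H-H: 1 × 420 = 420
  Σ(formed) = 5120 kJ
ΔH = Σ(broken) − Σ(formed) = 5367 − 5120 = +247 kJ
For 4× the reaction as written: 4 × (+247) = +988 kJ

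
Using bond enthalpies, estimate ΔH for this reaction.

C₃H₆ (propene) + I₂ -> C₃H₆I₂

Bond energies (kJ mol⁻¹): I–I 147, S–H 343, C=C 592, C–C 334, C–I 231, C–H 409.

Bonds broken (reactants):
  C–C: 1 × 334 = 334
  C–H: 6 × 409 = 2454
  C=C: 1 × 592 = 592
  I–I: 1 × 147 = 147
  Σ(broken) = 3527 kJ
Bonds formed (products):
  C–C: 2 × 334 = 668
  C–H: 6 × 409 = 2454
  C–I: 2 × 231 = 462
  Σ(formed) = 3584 kJ
ΔH = Σ(broken) − Σ(formed) = 3527 − 3584 = −57 kJ

ΔH ≈ −57 kJ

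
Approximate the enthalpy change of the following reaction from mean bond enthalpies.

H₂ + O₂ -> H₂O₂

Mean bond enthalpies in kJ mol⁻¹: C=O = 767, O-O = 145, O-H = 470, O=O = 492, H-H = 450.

Bonds broken (reactants):
  H-H: 1 × 450 = 450
  O=O: 1 × 492 = 492
  Σ(broken) = 942 kJ
Bonds formed (products):
  O-H: 2 × 470 = 940
  O-O: 1 × 145 = 145
  Σ(formed) = 1085 kJ
ΔH = Σ(broken) − Σ(formed) = 942 − 1085 = −143 kJ

ΔH ≈ −143 kJ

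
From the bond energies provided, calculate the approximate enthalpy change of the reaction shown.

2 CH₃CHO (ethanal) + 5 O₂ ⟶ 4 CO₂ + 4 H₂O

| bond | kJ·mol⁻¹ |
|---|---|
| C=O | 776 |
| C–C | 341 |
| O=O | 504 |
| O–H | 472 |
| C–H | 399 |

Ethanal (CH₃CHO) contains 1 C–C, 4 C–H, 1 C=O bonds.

ΔH ≈ −2038 kJ

Bonds broken (reactants):
  C–C: 2 × 341 = 682
  C–H: 8 × 399 = 3192
  C=O: 2 × 776 = 1552
  O=O: 5 × 504 = 2520
  Σ(broken) = 7946 kJ
Bonds formed (products):
  C=O: 8 × 776 = 6208
  O–H: 8 × 472 = 3776
  Σ(formed) = 9984 kJ
ΔH = Σ(broken) − Σ(formed) = 7946 − 9984 = −2038 kJ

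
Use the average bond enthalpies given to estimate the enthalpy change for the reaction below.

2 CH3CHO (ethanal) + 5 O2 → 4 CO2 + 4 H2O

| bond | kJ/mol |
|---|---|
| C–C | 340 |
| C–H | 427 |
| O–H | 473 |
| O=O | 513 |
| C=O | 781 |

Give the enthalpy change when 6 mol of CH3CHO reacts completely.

Bonds broken (reactants):
  C–C: 2 × 340 = 680
  C–H: 8 × 427 = 3416
  C=O: 2 × 781 = 1562
  O=O: 5 × 513 = 2565
  Σ(broken) = 8223 kJ
Bonds formed (products):
  C=O: 8 × 781 = 6248
  O–H: 8 × 473 = 3784
  Σ(formed) = 10032 kJ
ΔH = Σ(broken) − Σ(formed) = 8223 − 10032 = −1809 kJ
For 3× the reaction as written: 3 × (−1809) = −5427 kJ

ΔH = −5427 kJ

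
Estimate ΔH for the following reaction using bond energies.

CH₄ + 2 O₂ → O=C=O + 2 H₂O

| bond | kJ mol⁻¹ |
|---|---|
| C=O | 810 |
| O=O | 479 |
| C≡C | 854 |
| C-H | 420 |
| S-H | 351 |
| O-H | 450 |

ΔH ≈ −782 kJ

Bonds broken (reactants):
  C-H: 4 × 420 = 1680
  O=O: 2 × 479 = 958
  Σ(broken) = 2638 kJ
Bonds formed (products):
  C=O: 2 × 810 = 1620
  O-H: 4 × 450 = 1800
  Σ(formed) = 3420 kJ
ΔH = Σ(broken) − Σ(formed) = 2638 − 3420 = −782 kJ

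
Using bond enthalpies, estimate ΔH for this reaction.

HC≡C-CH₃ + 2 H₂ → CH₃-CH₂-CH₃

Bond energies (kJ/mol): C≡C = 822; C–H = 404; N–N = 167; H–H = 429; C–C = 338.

ΔH ≈ −274 kJ

Bonds broken (reactants):
  C≡C: 1 × 822 = 822
  C–C: 1 × 338 = 338
  C–H: 4 × 404 = 1616
  H–H: 2 × 429 = 858
  Σ(broken) = 3634 kJ
Bonds formed (products):
  C–C: 2 × 338 = 676
  C–H: 8 × 404 = 3232
  Σ(formed) = 3908 kJ
ΔH = Σ(broken) − Σ(formed) = 3634 − 3908 = −274 kJ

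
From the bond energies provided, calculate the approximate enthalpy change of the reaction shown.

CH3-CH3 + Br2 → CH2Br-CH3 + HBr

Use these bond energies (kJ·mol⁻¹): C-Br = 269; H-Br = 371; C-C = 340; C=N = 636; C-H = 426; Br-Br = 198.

Bonds broken (reactants):
  Br-Br: 1 × 198 = 198
  C-C: 1 × 340 = 340
  C-H: 6 × 426 = 2556
  Σ(broken) = 3094 kJ
Bonds formed (products):
  C-Br: 1 × 269 = 269
  C-C: 1 × 340 = 340
  C-H: 5 × 426 = 2130
  H-Br: 1 × 371 = 371
  Σ(formed) = 3110 kJ
ΔH = Σ(broken) − Σ(formed) = 3094 − 3110 = −16 kJ

ΔH ≈ −16 kJ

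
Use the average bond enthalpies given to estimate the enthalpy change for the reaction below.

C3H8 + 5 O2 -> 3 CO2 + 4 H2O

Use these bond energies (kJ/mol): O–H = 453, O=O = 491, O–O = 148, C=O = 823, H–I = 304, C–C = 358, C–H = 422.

ΔH ≈ −2015 kJ

Bonds broken (reactants):
  C–C: 2 × 358 = 716
  C–H: 8 × 422 = 3376
  O=O: 5 × 491 = 2455
  Σ(broken) = 6547 kJ
Bonds formed (products):
  C=O: 6 × 823 = 4938
  O–H: 8 × 453 = 3624
  Σ(formed) = 8562 kJ
ΔH = Σ(broken) − Σ(formed) = 6547 − 8562 = −2015 kJ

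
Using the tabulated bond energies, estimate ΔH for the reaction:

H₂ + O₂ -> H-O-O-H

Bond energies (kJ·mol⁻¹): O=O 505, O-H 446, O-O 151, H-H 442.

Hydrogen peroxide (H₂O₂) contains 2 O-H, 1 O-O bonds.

Bonds broken (reactants):
  H-H: 1 × 442 = 442
  O=O: 1 × 505 = 505
  Σ(broken) = 947 kJ
Bonds formed (products):
  O-H: 2 × 446 = 892
  O-O: 1 × 151 = 151
  Σ(formed) = 1043 kJ
ΔH = Σ(broken) − Σ(formed) = 947 − 1043 = −96 kJ

ΔH ≈ −96 kJ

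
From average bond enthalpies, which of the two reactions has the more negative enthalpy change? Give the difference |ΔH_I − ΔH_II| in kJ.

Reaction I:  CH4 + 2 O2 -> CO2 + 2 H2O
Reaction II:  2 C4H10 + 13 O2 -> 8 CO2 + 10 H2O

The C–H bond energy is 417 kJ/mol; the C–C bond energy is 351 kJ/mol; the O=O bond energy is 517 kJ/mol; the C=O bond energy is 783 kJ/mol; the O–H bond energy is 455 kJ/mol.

Reaction II, by 3777 kJ

Reaction I:
  Bonds broken (reactants):
    C–H: 4 × 417 = 1668
    O=O: 2 × 517 = 1034
    Σ(broken) = 2702 kJ
  Bonds formed (products):
    C=O: 2 × 783 = 1566
    O–H: 4 × 455 = 1820
    Σ(formed) = 3386 kJ
  ΔH_I = 2702 − 3386 = −684 kJ
Reaction II:
  Bonds broken (reactants):
    C–C: 6 × 351 = 2106
    C–H: 20 × 417 = 8340
    O=O: 13 × 517 = 6721
    Σ(broken) = 17167 kJ
  Bonds formed (products):
    C=O: 16 × 783 = 12528
    O–H: 20 × 455 = 9100
    Σ(formed) = 21628 kJ
  ΔH_II = 17167 − 21628 = −4461 kJ
ΔH_I − ΔH_II = +3777 kJ, so reaction II has the more negative ΔH; |ΔH_I − ΔH_II| = 3777 kJ.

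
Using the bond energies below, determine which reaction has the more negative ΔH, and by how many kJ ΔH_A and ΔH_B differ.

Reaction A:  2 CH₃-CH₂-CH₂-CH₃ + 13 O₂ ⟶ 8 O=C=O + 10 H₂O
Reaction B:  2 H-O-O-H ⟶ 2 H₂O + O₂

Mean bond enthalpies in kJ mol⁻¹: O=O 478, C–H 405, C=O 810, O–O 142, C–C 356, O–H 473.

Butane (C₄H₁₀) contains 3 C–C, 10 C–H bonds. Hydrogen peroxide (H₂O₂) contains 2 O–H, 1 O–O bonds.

Reaction A:
  Bonds broken (reactants):
    C–C: 6 × 356 = 2136
    C–H: 20 × 405 = 8100
    O=O: 13 × 478 = 6214
    Σ(broken) = 16450 kJ
  Bonds formed (products):
    C=O: 16 × 810 = 12960
    O–H: 20 × 473 = 9460
    Σ(formed) = 22420 kJ
  ΔH_A = 16450 − 22420 = −5970 kJ
Reaction B:
  Bonds broken (reactants):
    O–H: 4 × 473 = 1892
    O–O: 2 × 142 = 284
    Σ(broken) = 2176 kJ
  Bonds formed (products):
    O–H: 4 × 473 = 1892
    O=O: 1 × 478 = 478
    Σ(formed) = 2370 kJ
  ΔH_B = 2176 − 2370 = −194 kJ
ΔH_A − ΔH_B = −5776 kJ, so reaction A has the more negative ΔH; |ΔH_A − ΔH_B| = 5776 kJ.

Reaction A, by 5776 kJ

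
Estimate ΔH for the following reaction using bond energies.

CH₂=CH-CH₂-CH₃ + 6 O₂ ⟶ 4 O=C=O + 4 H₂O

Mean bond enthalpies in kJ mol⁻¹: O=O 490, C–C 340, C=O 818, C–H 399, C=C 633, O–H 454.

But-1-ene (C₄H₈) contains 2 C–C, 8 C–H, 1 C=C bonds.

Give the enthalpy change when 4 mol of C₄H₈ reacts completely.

ΔH = −10924 kJ

Bonds broken (reactants):
  C–C: 2 × 340 = 680
  C–H: 8 × 399 = 3192
  C=C: 1 × 633 = 633
  O=O: 6 × 490 = 2940
  Σ(broken) = 7445 kJ
Bonds formed (products):
  C=O: 8 × 818 = 6544
  O–H: 8 × 454 = 3632
  Σ(formed) = 10176 kJ
ΔH = Σ(broken) − Σ(formed) = 7445 − 10176 = −2731 kJ
For 4× the reaction as written: 4 × (−2731) = −10924 kJ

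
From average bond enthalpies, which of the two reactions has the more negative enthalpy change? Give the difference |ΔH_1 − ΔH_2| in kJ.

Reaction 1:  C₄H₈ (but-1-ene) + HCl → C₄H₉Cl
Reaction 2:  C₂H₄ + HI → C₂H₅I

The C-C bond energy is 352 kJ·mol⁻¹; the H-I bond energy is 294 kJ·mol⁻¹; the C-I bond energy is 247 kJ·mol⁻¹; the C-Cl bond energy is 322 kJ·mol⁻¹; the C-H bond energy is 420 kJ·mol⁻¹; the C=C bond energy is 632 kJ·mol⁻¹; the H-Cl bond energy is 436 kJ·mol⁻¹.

Reaction 1:
  Bonds broken (reactants):
    C-C: 2 × 352 = 704
    C-H: 8 × 420 = 3360
    C=C: 1 × 632 = 632
    H-Cl: 1 × 436 = 436
    Σ(broken) = 5132 kJ
  Bonds formed (products):
    C-C: 3 × 352 = 1056
    C-Cl: 1 × 322 = 322
    C-H: 9 × 420 = 3780
    Σ(formed) = 5158 kJ
  ΔH_1 = 5132 − 5158 = −26 kJ
Reaction 2:
  Bonds broken (reactants):
    C-H: 4 × 420 = 1680
    C=C: 1 × 632 = 632
    H-I: 1 × 294 = 294
    Σ(broken) = 2606 kJ
  Bonds formed (products):
    C-C: 1 × 352 = 352
    C-H: 5 × 420 = 2100
    C-I: 1 × 247 = 247
    Σ(formed) = 2699 kJ
  ΔH_2 = 2606 − 2699 = −93 kJ
ΔH_1 − ΔH_2 = +67 kJ, so reaction 2 has the more negative ΔH; |ΔH_1 − ΔH_2| = 67 kJ.

Reaction 2, by 67 kJ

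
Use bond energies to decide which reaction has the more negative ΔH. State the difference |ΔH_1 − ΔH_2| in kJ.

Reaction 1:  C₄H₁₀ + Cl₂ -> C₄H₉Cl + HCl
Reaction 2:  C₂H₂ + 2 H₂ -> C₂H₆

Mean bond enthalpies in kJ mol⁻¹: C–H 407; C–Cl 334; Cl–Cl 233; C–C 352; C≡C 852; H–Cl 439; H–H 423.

Reaction 2, by 149 kJ

Reaction 1:
  Bonds broken (reactants):
    C–C: 3 × 352 = 1056
    C–H: 10 × 407 = 4070
    Cl–Cl: 1 × 233 = 233
    Σ(broken) = 5359 kJ
  Bonds formed (products):
    C–C: 3 × 352 = 1056
    C–Cl: 1 × 334 = 334
    C–H: 9 × 407 = 3663
    H–Cl: 1 × 439 = 439
    Σ(formed) = 5492 kJ
  ΔH_1 = 5359 − 5492 = −133 kJ
Reaction 2:
  Bonds broken (reactants):
    C≡C: 1 × 852 = 852
    C–H: 2 × 407 = 814
    H–H: 2 × 423 = 846
    Σ(broken) = 2512 kJ
  Bonds formed (products):
    C–C: 1 × 352 = 352
    C–H: 6 × 407 = 2442
    Σ(formed) = 2794 kJ
  ΔH_2 = 2512 − 2794 = −282 kJ
ΔH_1 − ΔH_2 = +149 kJ, so reaction 2 has the more negative ΔH; |ΔH_1 − ΔH_2| = 149 kJ.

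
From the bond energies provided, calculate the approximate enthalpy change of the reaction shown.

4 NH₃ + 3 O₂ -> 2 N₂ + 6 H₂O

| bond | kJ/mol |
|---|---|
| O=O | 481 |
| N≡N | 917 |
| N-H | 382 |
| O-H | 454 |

Bonds broken (reactants):
  N-H: 12 × 382 = 4584
  O=O: 3 × 481 = 1443
  Σ(broken) = 6027 kJ
Bonds formed (products):
  N≡N: 2 × 917 = 1834
  O-H: 12 × 454 = 5448
  Σ(formed) = 7282 kJ
ΔH = Σ(broken) − Σ(formed) = 6027 − 7282 = −1255 kJ

ΔH ≈ −1255 kJ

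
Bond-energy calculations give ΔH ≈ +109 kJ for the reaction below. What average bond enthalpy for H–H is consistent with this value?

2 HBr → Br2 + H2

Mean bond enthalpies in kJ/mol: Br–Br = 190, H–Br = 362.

D(H–H) ≈ 425 kJ/mol

Let D be the H–H bond energy.
Σ(broken) = 2×362 = 724
Σ(formed) = 1×190 + 1×D = 190 + D
ΔH = Σ(broken) − Σ(formed) = (724) − (190 + D) = +534 − D
Setting this equal to +109 kJ gives D = 425 kJ/mol.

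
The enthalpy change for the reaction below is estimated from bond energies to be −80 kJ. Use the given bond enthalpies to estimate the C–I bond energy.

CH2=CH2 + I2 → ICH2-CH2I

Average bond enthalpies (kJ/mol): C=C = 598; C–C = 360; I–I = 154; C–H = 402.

D(C–I) ≈ 236 kJ/mol

Let D be the C–I bond energy.
Σ(broken) = 4×402 + 1×598 + 1×154 = 2360
Σ(formed) = 1×360 + 4×402 + 2×D = 1968 + 2D
ΔH = Σ(broken) − Σ(formed) = (2360) − (1968 + 2D) = +392 − 2D
Setting this equal to −80 kJ gives 2D = 472, so D = 236 kJ/mol.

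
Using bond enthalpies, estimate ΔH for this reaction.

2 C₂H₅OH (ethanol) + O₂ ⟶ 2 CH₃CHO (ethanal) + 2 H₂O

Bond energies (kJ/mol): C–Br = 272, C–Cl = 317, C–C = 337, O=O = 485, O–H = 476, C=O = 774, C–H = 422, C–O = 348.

ΔH ≈ −475 kJ

Bonds broken (reactants):
  C–C: 2 × 337 = 674
  C–H: 10 × 422 = 4220
  C–O: 2 × 348 = 696
  O–H: 2 × 476 = 952
  O=O: 1 × 485 = 485
  Σ(broken) = 7027 kJ
Bonds formed (products):
  C–C: 2 × 337 = 674
  C–H: 8 × 422 = 3376
  C=O: 2 × 774 = 1548
  O–H: 4 × 476 = 1904
  Σ(formed) = 7502 kJ
ΔH = Σ(broken) − Σ(formed) = 7027 − 7502 = −475 kJ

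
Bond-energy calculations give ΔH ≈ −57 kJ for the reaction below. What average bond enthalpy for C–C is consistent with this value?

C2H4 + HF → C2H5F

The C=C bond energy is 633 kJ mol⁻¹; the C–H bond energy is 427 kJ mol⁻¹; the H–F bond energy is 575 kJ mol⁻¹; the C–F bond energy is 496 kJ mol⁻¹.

D(C–C) ≈ 342 kJ/mol

Let D be the C–C bond energy.
Σ(broken) = 4×427 + 1×633 + 1×575 = 2916
Σ(formed) = 1×D + 1×496 + 5×427 = 2631 + D
ΔH = Σ(broken) − Σ(formed) = (2916) − (2631 + D) = +285 − D
Setting this equal to −57 kJ gives D = 342 kJ/mol.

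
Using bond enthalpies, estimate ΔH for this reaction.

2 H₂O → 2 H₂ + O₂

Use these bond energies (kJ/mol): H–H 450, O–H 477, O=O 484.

ΔH ≈ +524 kJ

Bonds broken (reactants):
  O–H: 4 × 477 = 1908
  Σ(broken) = 1908 kJ
Bonds formed (products):
  H–H: 2 × 450 = 900
  O=O: 1 × 484 = 484
  Σ(formed) = 1384 kJ
ΔH = Σ(broken) − Σ(formed) = 1908 − 1384 = +524 kJ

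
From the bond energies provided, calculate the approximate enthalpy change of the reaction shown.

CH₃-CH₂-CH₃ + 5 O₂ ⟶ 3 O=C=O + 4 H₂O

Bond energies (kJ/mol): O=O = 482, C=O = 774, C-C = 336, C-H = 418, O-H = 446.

ΔH ≈ −1786 kJ

Bonds broken (reactants):
  C-C: 2 × 336 = 672
  C-H: 8 × 418 = 3344
  O=O: 5 × 482 = 2410
  Σ(broken) = 6426 kJ
Bonds formed (products):
  C=O: 6 × 774 = 4644
  O-H: 8 × 446 = 3568
  Σ(formed) = 8212 kJ
ΔH = Σ(broken) − Σ(formed) = 6426 − 8212 = −1786 kJ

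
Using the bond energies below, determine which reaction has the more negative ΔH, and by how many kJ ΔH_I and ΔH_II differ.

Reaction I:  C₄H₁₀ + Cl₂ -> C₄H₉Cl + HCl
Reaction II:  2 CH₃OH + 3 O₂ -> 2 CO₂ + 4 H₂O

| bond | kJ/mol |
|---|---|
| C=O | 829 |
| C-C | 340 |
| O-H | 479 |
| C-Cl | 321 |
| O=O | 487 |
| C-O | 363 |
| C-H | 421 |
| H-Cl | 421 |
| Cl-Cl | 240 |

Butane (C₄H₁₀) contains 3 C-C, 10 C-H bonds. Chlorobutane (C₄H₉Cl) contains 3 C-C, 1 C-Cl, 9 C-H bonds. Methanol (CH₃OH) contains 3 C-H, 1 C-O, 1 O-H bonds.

Reaction II, by 1396 kJ

Reaction I:
  Bonds broken (reactants):
    C-C: 3 × 340 = 1020
    C-H: 10 × 421 = 4210
    Cl-Cl: 1 × 240 = 240
    Σ(broken) = 5470 kJ
  Bonds formed (products):
    C-C: 3 × 340 = 1020
    C-Cl: 1 × 321 = 321
    C-H: 9 × 421 = 3789
    H-Cl: 1 × 421 = 421
    Σ(formed) = 5551 kJ
  ΔH_I = 5470 − 5551 = −81 kJ
Reaction II:
  Bonds broken (reactants):
    C-H: 6 × 421 = 2526
    C-O: 2 × 363 = 726
    O-H: 2 × 479 = 958
    O=O: 3 × 487 = 1461
    Σ(broken) = 5671 kJ
  Bonds formed (products):
    C=O: 4 × 829 = 3316
    O-H: 8 × 479 = 3832
    Σ(formed) = 7148 kJ
  ΔH_II = 5671 − 7148 = −1477 kJ
ΔH_I − ΔH_II = +1396 kJ, so reaction II has the more negative ΔH; |ΔH_I − ΔH_II| = 1396 kJ.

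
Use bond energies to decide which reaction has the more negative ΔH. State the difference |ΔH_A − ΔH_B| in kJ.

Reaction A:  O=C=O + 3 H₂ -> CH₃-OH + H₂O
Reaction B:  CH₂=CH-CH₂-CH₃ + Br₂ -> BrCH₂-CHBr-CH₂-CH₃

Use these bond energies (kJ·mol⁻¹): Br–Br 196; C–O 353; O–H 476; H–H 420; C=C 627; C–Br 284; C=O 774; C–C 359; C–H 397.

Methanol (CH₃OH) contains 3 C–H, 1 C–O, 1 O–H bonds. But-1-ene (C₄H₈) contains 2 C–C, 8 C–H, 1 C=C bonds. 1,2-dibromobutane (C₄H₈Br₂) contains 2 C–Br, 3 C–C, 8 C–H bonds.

Reaction A, by 60 kJ

Reaction A:
  Bonds broken (reactants):
    C=O: 2 × 774 = 1548
    H–H: 3 × 420 = 1260
    Σ(broken) = 2808 kJ
  Bonds formed (products):
    C–H: 3 × 397 = 1191
    C–O: 1 × 353 = 353
    O–H: 3 × 476 = 1428
    Σ(formed) = 2972 kJ
  ΔH_A = 2808 − 2972 = −164 kJ
Reaction B:
  Bonds broken (reactants):
    Br–Br: 1 × 196 = 196
    C–C: 2 × 359 = 718
    C–H: 8 × 397 = 3176
    C=C: 1 × 627 = 627
    Σ(broken) = 4717 kJ
  Bonds formed (products):
    C–Br: 2 × 284 = 568
    C–C: 3 × 359 = 1077
    C–H: 8 × 397 = 3176
    Σ(formed) = 4821 kJ
  ΔH_B = 4717 − 4821 = −104 kJ
ΔH_A − ΔH_B = −60 kJ, so reaction A has the more negative ΔH; |ΔH_A − ΔH_B| = 60 kJ.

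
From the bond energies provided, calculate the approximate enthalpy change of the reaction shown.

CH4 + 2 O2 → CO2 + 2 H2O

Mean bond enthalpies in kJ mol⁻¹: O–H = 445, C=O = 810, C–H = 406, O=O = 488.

ΔH ≈ −800 kJ

Bonds broken (reactants):
  C–H: 4 × 406 = 1624
  O=O: 2 × 488 = 976
  Σ(broken) = 2600 kJ
Bonds formed (products):
  C=O: 2 × 810 = 1620
  O–H: 4 × 445 = 1780
  Σ(formed) = 3400 kJ
ΔH = Σ(broken) − Σ(formed) = 2600 − 3400 = −800 kJ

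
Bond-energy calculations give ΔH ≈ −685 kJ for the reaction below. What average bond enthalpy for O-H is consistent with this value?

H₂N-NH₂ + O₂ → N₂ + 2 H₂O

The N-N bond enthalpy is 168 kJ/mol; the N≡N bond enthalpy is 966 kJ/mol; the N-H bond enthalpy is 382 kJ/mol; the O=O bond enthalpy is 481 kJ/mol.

D(O-H) ≈ 474 kJ/mol

Let D be the O-H bond energy.
Σ(broken) = 4×382 + 1×168 + 1×481 = 2177
Σ(formed) = 1×966 + 4×D = 966 + 4D
ΔH = Σ(broken) − Σ(formed) = (2177) − (966 + 4D) = +1211 − 4D
Setting this equal to −685 kJ gives 4D = 1896, so D = 474 kJ/mol.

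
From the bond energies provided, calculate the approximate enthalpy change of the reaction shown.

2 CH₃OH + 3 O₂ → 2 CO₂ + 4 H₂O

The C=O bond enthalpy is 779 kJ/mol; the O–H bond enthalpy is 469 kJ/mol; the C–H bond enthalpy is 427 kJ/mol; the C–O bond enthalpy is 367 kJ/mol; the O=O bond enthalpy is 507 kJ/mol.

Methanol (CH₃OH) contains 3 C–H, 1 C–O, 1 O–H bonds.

ΔH ≈ −1113 kJ

Bonds broken (reactants):
  C–H: 6 × 427 = 2562
  C–O: 2 × 367 = 734
  O–H: 2 × 469 = 938
  O=O: 3 × 507 = 1521
  Σ(broken) = 5755 kJ
Bonds formed (products):
  C=O: 4 × 779 = 3116
  O–H: 8 × 469 = 3752
  Σ(formed) = 6868 kJ
ΔH = Σ(broken) − Σ(formed) = 5755 − 6868 = −1113 kJ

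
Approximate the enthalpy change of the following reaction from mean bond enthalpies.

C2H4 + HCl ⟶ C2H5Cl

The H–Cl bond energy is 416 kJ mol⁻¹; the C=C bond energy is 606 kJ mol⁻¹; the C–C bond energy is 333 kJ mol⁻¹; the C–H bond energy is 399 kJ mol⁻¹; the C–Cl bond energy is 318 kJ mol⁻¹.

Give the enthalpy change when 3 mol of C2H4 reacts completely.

Bonds broken (reactants):
  C–H: 4 × 399 = 1596
  C=C: 1 × 606 = 606
  H–Cl: 1 × 416 = 416
  Σ(broken) = 2618 kJ
Bonds formed (products):
  C–C: 1 × 333 = 333
  C–Cl: 1 × 318 = 318
  C–H: 5 × 399 = 1995
  Σ(formed) = 2646 kJ
ΔH = Σ(broken) − Σ(formed) = 2618 − 2646 = −28 kJ
For 3× the reaction as written: 3 × (−28) = −84 kJ

ΔH = −84 kJ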